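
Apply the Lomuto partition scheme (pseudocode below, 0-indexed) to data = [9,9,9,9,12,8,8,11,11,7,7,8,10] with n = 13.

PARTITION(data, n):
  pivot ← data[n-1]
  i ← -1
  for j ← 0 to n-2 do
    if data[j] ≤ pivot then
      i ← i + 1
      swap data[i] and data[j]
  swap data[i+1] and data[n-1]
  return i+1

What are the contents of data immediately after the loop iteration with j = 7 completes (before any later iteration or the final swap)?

pivot = data[12] = 10; i = -1
j=0: data[0]=9 ≤ 10 → i=0, swap data[0],data[0] (no change) → [9,9,9,9,12,8,8,11,11,7,7,8,10]
j=1: data[1]=9 ≤ 10 → i=1, swap data[1],data[1] (no change) → [9,9,9,9,12,8,8,11,11,7,7,8,10]
j=2: data[2]=9 ≤ 10 → i=2, swap data[2],data[2] (no change) → [9,9,9,9,12,8,8,11,11,7,7,8,10]
j=3: data[3]=9 ≤ 10 → i=3, swap data[3],data[3] (no change) → [9,9,9,9,12,8,8,11,11,7,7,8,10]
j=4: data[4]=12 > 10 → no swap
j=5: data[5]=8 ≤ 10 → i=4, swap data[4],data[5] → [9,9,9,9,8,12,8,11,11,7,7,8,10]
j=6: data[6]=8 ≤ 10 → i=5, swap data[5],data[6] → [9,9,9,9,8,8,12,11,11,7,7,8,10]
j=7: data[7]=11 > 10 → no swap
(after j=7) data = [9,9,9,9,8,8,12,11,11,7,7,8,10]

[9,9,9,9,8,8,12,11,11,7,7,8,10]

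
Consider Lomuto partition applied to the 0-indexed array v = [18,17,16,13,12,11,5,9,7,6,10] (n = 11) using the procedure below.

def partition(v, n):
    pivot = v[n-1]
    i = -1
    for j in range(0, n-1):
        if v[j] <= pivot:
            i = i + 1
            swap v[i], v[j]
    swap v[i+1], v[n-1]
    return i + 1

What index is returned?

4

pivot=10, i=-1
j=0: 18>10, skip
j=1: 17>10, skip
j=2: 16>10, skip
j=3: 13>10, skip
j=4: 12>10, skip
j=5: 11>10, skip
j=6: 5≤10, i=0, swap(0,6) ⇒ [5,17,16,13,12,11,18,9,7,6,10]
j=7: 9≤10, i=1, swap(1,7) ⇒ [5,9,16,13,12,11,18,17,7,6,10]
j=8: 7≤10, i=2, swap(2,8) ⇒ [5,9,7,13,12,11,18,17,16,6,10]
j=9: 6≤10, i=3, swap(3,9) ⇒ [5,9,7,6,12,11,18,17,16,13,10]
swap(4,10) ⇒ [5,9,7,6,10,11,18,17,16,13,12]; return 4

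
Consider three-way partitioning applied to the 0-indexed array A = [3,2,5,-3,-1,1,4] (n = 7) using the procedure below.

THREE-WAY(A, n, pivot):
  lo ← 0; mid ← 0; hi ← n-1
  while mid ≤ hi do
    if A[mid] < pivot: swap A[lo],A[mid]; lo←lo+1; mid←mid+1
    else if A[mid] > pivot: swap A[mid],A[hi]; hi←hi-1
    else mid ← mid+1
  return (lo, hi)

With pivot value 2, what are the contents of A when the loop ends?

[1,-1,-3,2,5,4,3]

pivot = 2; lo=0, mid=0, hi=6
A[mid]=3>2: swap A[0],A[6]; hi=5 → [4,2,5,-3,-1,1,3]
A[mid]=4>2: swap A[0],A[5]; hi=4 → [1,2,5,-3,-1,4,3]
A[mid]=1<2: swap A[0],A[0]; lo=1,mid=1 → [1,2,5,-3,-1,4,3]
A[mid]=2=2: mid=2
A[mid]=5>2: swap A[2],A[4]; hi=3 → [1,2,-1,-3,5,4,3]
A[mid]=-1<2: swap A[1],A[2]; lo=2,mid=3 → [1,-1,2,-3,5,4,3]
A[mid]=-3<2: swap A[2],A[3]; lo=3,mid=4 → [1,-1,-3,2,5,4,3]
end: lo=3, hi=3; A = [1,-1,-3,2,5,4,3]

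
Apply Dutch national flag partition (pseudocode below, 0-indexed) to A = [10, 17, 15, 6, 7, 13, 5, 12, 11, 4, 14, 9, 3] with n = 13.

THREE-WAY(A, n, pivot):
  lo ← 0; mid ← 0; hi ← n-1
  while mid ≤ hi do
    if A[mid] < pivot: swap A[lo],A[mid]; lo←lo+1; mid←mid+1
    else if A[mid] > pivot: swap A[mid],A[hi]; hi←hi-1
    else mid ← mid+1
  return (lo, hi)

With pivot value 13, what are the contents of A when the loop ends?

[10, 3, 9, 6, 7, 5, 12, 11, 4, 13, 14, 15, 17]

pivot = 13; lo=0, mid=0, hi=12
A[mid]=10<13: swap A[0],A[0]; lo=1,mid=1 → [10, 17, 15, 6, 7, 13, 5, 12, 11, 4, 14, 9, 3]
A[mid]=17>13: swap A[1],A[12]; hi=11 → [10, 3, 15, 6, 7, 13, 5, 12, 11, 4, 14, 9, 17]
A[mid]=3<13: swap A[1],A[1]; lo=2,mid=2 → [10, 3, 15, 6, 7, 13, 5, 12, 11, 4, 14, 9, 17]
A[mid]=15>13: swap A[2],A[11]; hi=10 → [10, 3, 9, 6, 7, 13, 5, 12, 11, 4, 14, 15, 17]
A[mid]=9<13: swap A[2],A[2]; lo=3,mid=3 → [10, 3, 9, 6, 7, 13, 5, 12, 11, 4, 14, 15, 17]
A[mid]=6<13: swap A[3],A[3]; lo=4,mid=4 → [10, 3, 9, 6, 7, 13, 5, 12, 11, 4, 14, 15, 17]
A[mid]=7<13: swap A[4],A[4]; lo=5,mid=5 → [10, 3, 9, 6, 7, 13, 5, 12, 11, 4, 14, 15, 17]
A[mid]=13=13: mid=6
A[mid]=5<13: swap A[5],A[6]; lo=6,mid=7 → [10, 3, 9, 6, 7, 5, 13, 12, 11, 4, 14, 15, 17]
A[mid]=12<13: swap A[6],A[7]; lo=7,mid=8 → [10, 3, 9, 6, 7, 5, 12, 13, 11, 4, 14, 15, 17]
A[mid]=11<13: swap A[7],A[8]; lo=8,mid=9 → [10, 3, 9, 6, 7, 5, 12, 11, 13, 4, 14, 15, 17]
A[mid]=4<13: swap A[8],A[9]; lo=9,mid=10 → [10, 3, 9, 6, 7, 5, 12, 11, 4, 13, 14, 15, 17]
A[mid]=14>13: swap A[10],A[10]; hi=9 → [10, 3, 9, 6, 7, 5, 12, 11, 4, 13, 14, 15, 17]
end: lo=9, hi=9; A = [10, 3, 9, 6, 7, 5, 12, 11, 4, 13, 14, 15, 17]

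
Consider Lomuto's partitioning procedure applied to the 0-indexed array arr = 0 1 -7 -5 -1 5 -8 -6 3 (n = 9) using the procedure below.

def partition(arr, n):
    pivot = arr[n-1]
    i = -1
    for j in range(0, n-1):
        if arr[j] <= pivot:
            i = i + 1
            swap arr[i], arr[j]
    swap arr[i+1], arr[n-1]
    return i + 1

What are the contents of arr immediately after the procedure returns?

0 1 -7 -5 -1 -8 -6 3 5

pivot=3, i=-1
j=0: 0≤3, i=0, swap(0,0) ⇒ 0 1 -7 -5 -1 5 -8 -6 3
j=1: 1≤3, i=1, swap(1,1) ⇒ 0 1 -7 -5 -1 5 -8 -6 3
j=2: -7≤3, i=2, swap(2,2) ⇒ 0 1 -7 -5 -1 5 -8 -6 3
j=3: -5≤3, i=3, swap(3,3) ⇒ 0 1 -7 -5 -1 5 -8 -6 3
j=4: -1≤3, i=4, swap(4,4) ⇒ 0 1 -7 -5 -1 5 -8 -6 3
j=5: 5>3, skip
j=6: -8≤3, i=5, swap(5,6) ⇒ 0 1 -7 -5 -1 -8 5 -6 3
j=7: -6≤3, i=6, swap(6,7) ⇒ 0 1 -7 -5 -1 -8 -6 5 3
swap(7,8) ⇒ 0 1 -7 -5 -1 -8 -6 3 5; return 7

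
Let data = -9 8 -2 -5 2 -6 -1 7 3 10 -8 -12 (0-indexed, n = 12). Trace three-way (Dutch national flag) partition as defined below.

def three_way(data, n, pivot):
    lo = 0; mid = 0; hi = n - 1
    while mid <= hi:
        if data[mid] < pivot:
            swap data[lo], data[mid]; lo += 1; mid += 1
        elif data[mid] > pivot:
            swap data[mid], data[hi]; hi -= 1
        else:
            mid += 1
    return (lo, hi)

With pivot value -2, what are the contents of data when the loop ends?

pivot = -2; lo=0, mid=0, hi=11
data[mid]=-9<-2: swap data[0],data[0]; lo=1,mid=1 → -9 8 -2 -5 2 -6 -1 7 3 10 -8 -12
data[mid]=8>-2: swap data[1],data[11]; hi=10 → -9 -12 -2 -5 2 -6 -1 7 3 10 -8 8
data[mid]=-12<-2: swap data[1],data[1]; lo=2,mid=2 → -9 -12 -2 -5 2 -6 -1 7 3 10 -8 8
data[mid]=-2=-2: mid=3
data[mid]=-5<-2: swap data[2],data[3]; lo=3,mid=4 → -9 -12 -5 -2 2 -6 -1 7 3 10 -8 8
data[mid]=2>-2: swap data[4],data[10]; hi=9 → -9 -12 -5 -2 -8 -6 -1 7 3 10 2 8
data[mid]=-8<-2: swap data[3],data[4]; lo=4,mid=5 → -9 -12 -5 -8 -2 -6 -1 7 3 10 2 8
data[mid]=-6<-2: swap data[4],data[5]; lo=5,mid=6 → -9 -12 -5 -8 -6 -2 -1 7 3 10 2 8
data[mid]=-1>-2: swap data[6],data[9]; hi=8 → -9 -12 -5 -8 -6 -2 10 7 3 -1 2 8
data[mid]=10>-2: swap data[6],data[8]; hi=7 → -9 -12 -5 -8 -6 -2 3 7 10 -1 2 8
data[mid]=3>-2: swap data[6],data[7]; hi=6 → -9 -12 -5 -8 -6 -2 7 3 10 -1 2 8
data[mid]=7>-2: swap data[6],data[6]; hi=5 → -9 -12 -5 -8 -6 -2 7 3 10 -1 2 8
end: lo=5, hi=5; data = -9 -12 -5 -8 -6 -2 7 3 10 -1 2 8

-9 -12 -5 -8 -6 -2 7 3 10 -1 2 8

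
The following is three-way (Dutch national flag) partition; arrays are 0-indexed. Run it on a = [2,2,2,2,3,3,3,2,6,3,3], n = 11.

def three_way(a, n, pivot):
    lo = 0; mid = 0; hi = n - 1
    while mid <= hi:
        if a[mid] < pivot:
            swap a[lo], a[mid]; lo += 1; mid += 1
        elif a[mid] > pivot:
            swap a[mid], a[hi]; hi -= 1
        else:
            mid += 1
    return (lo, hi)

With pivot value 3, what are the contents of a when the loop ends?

[2,2,2,2,2,3,3,3,3,3,6]

pivot = 3; lo=0, mid=0, hi=10
a[mid]=2<3: swap a[0],a[0]; lo=1,mid=1 → [2,2,2,2,3,3,3,2,6,3,3]
a[mid]=2<3: swap a[1],a[1]; lo=2,mid=2 → [2,2,2,2,3,3,3,2,6,3,3]
a[mid]=2<3: swap a[2],a[2]; lo=3,mid=3 → [2,2,2,2,3,3,3,2,6,3,3]
a[mid]=2<3: swap a[3],a[3]; lo=4,mid=4 → [2,2,2,2,3,3,3,2,6,3,3]
a[mid]=3=3: mid=5
a[mid]=3=3: mid=6
a[mid]=3=3: mid=7
a[mid]=2<3: swap a[4],a[7]; lo=5,mid=8 → [2,2,2,2,2,3,3,3,6,3,3]
a[mid]=6>3: swap a[8],a[10]; hi=9 → [2,2,2,2,2,3,3,3,3,3,6]
a[mid]=3=3: mid=9
a[mid]=3=3: mid=10
end: lo=5, hi=9; a = [2,2,2,2,2,3,3,3,3,3,6]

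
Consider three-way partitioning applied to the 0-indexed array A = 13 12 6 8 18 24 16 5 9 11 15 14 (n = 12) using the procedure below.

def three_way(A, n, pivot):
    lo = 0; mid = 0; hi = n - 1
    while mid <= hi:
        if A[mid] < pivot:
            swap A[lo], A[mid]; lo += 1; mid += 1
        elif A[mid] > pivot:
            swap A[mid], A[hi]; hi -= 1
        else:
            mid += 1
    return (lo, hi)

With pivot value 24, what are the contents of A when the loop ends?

lo=0 mid=0 hi=11
13<24: swap(0,0), lo=1 mid=1 ⇒ 13 12 6 8 18 24 16 5 9 11 15 14
12<24: swap(1,1), lo=2 mid=2 ⇒ 13 12 6 8 18 24 16 5 9 11 15 14
6<24: swap(2,2), lo=3 mid=3 ⇒ 13 12 6 8 18 24 16 5 9 11 15 14
8<24: swap(3,3), lo=4 mid=4 ⇒ 13 12 6 8 18 24 16 5 9 11 15 14
18<24: swap(4,4), lo=5 mid=5 ⇒ 13 12 6 8 18 24 16 5 9 11 15 14
24=24: mid=6
16<24: swap(5,6), lo=6 mid=7 ⇒ 13 12 6 8 18 16 24 5 9 11 15 14
5<24: swap(6,7), lo=7 mid=8 ⇒ 13 12 6 8 18 16 5 24 9 11 15 14
9<24: swap(7,8), lo=8 mid=9 ⇒ 13 12 6 8 18 16 5 9 24 11 15 14
11<24: swap(8,9), lo=9 mid=10 ⇒ 13 12 6 8 18 16 5 9 11 24 15 14
15<24: swap(9,10), lo=10 mid=11 ⇒ 13 12 6 8 18 16 5 9 11 15 24 14
14<24: swap(10,11), lo=11 mid=12 ⇒ 13 12 6 8 18 16 5 9 11 15 14 24
done. lo=11 hi=11; A=13 12 6 8 18 16 5 9 11 15 14 24

13 12 6 8 18 16 5 9 11 15 14 24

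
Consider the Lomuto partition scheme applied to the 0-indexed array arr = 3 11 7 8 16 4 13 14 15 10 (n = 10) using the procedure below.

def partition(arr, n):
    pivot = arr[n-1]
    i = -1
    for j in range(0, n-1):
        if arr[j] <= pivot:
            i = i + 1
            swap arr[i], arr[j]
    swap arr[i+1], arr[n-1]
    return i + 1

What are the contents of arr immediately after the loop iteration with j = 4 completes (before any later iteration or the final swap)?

pivot = arr[9] = 10; i = -1
j=0: arr[0]=3 ≤ 10 → i=0, swap arr[0],arr[0] (no change) → 3 11 7 8 16 4 13 14 15 10
j=1: arr[1]=11 > 10 → no swap
j=2: arr[2]=7 ≤ 10 → i=1, swap arr[1],arr[2] → 3 7 11 8 16 4 13 14 15 10
j=3: arr[3]=8 ≤ 10 → i=2, swap arr[2],arr[3] → 3 7 8 11 16 4 13 14 15 10
j=4: arr[4]=16 > 10 → no swap
(after j=4) arr = 3 7 8 11 16 4 13 14 15 10

3 7 8 11 16 4 13 14 15 10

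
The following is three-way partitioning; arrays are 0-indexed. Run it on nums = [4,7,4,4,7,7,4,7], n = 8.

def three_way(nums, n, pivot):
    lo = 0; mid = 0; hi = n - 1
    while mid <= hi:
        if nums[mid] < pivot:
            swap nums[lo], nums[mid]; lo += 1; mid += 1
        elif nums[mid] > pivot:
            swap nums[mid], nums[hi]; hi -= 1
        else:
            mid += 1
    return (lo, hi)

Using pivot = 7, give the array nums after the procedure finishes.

[4,4,4,4,7,7,7,7]

pivot = 7; lo=0, mid=0, hi=7
nums[mid]=4<7: swap nums[0],nums[0]; lo=1,mid=1 → [4,7,4,4,7,7,4,7]
nums[mid]=7=7: mid=2
nums[mid]=4<7: swap nums[1],nums[2]; lo=2,mid=3 → [4,4,7,4,7,7,4,7]
nums[mid]=4<7: swap nums[2],nums[3]; lo=3,mid=4 → [4,4,4,7,7,7,4,7]
nums[mid]=7=7: mid=5
nums[mid]=7=7: mid=6
nums[mid]=4<7: swap nums[3],nums[6]; lo=4,mid=7 → [4,4,4,4,7,7,7,7]
nums[mid]=7=7: mid=8
end: lo=4, hi=7; nums = [4,4,4,4,7,7,7,7]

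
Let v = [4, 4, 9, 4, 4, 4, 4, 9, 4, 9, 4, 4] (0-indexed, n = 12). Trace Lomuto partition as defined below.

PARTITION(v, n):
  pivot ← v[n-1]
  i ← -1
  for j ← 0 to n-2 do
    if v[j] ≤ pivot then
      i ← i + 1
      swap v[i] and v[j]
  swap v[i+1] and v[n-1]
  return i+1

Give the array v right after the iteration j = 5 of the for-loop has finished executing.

pivot = v[11] = 4; i = -1
j=0: v[0]=4 ≤ 4 → i=0, swap v[0],v[0] (no change) → [4, 4, 9, 4, 4, 4, 4, 9, 4, 9, 4, 4]
j=1: v[1]=4 ≤ 4 → i=1, swap v[1],v[1] (no change) → [4, 4, 9, 4, 4, 4, 4, 9, 4, 9, 4, 4]
j=2: v[2]=9 > 4 → no swap
j=3: v[3]=4 ≤ 4 → i=2, swap v[2],v[3] → [4, 4, 4, 9, 4, 4, 4, 9, 4, 9, 4, 4]
j=4: v[4]=4 ≤ 4 → i=3, swap v[3],v[4] → [4, 4, 4, 4, 9, 4, 4, 9, 4, 9, 4, 4]
j=5: v[5]=4 ≤ 4 → i=4, swap v[4],v[5] → [4, 4, 4, 4, 4, 9, 4, 9, 4, 9, 4, 4]
(after j=5) v = [4, 4, 4, 4, 4, 9, 4, 9, 4, 9, 4, 4]

[4, 4, 4, 4, 4, 9, 4, 9, 4, 9, 4, 4]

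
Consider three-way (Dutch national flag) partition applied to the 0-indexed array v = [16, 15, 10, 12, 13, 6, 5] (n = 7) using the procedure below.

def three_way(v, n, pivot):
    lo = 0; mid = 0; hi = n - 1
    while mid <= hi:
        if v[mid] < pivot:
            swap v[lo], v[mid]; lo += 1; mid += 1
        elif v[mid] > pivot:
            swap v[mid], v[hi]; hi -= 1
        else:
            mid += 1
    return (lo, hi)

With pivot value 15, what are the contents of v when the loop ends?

[5, 10, 12, 13, 6, 15, 16]

pivot = 15; lo=0, mid=0, hi=6
v[mid]=16>15: swap v[0],v[6]; hi=5 → [5, 15, 10, 12, 13, 6, 16]
v[mid]=5<15: swap v[0],v[0]; lo=1,mid=1 → [5, 15, 10, 12, 13, 6, 16]
v[mid]=15=15: mid=2
v[mid]=10<15: swap v[1],v[2]; lo=2,mid=3 → [5, 10, 15, 12, 13, 6, 16]
v[mid]=12<15: swap v[2],v[3]; lo=3,mid=4 → [5, 10, 12, 15, 13, 6, 16]
v[mid]=13<15: swap v[3],v[4]; lo=4,mid=5 → [5, 10, 12, 13, 15, 6, 16]
v[mid]=6<15: swap v[4],v[5]; lo=5,mid=6 → [5, 10, 12, 13, 6, 15, 16]
end: lo=5, hi=5; v = [5, 10, 12, 13, 6, 15, 16]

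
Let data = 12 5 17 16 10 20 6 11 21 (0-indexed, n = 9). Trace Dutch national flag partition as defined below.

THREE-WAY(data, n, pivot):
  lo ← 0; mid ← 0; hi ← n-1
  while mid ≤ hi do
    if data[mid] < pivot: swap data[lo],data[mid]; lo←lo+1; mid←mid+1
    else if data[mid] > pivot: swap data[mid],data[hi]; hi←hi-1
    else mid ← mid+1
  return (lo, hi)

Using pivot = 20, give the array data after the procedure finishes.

12 5 17 16 10 6 11 20 21

pivot = 20; lo=0, mid=0, hi=8
data[mid]=12<20: swap data[0],data[0]; lo=1,mid=1 → 12 5 17 16 10 20 6 11 21
data[mid]=5<20: swap data[1],data[1]; lo=2,mid=2 → 12 5 17 16 10 20 6 11 21
data[mid]=17<20: swap data[2],data[2]; lo=3,mid=3 → 12 5 17 16 10 20 6 11 21
data[mid]=16<20: swap data[3],data[3]; lo=4,mid=4 → 12 5 17 16 10 20 6 11 21
data[mid]=10<20: swap data[4],data[4]; lo=5,mid=5 → 12 5 17 16 10 20 6 11 21
data[mid]=20=20: mid=6
data[mid]=6<20: swap data[5],data[6]; lo=6,mid=7 → 12 5 17 16 10 6 20 11 21
data[mid]=11<20: swap data[6],data[7]; lo=7,mid=8 → 12 5 17 16 10 6 11 20 21
data[mid]=21>20: swap data[8],data[8]; hi=7 → 12 5 17 16 10 6 11 20 21
end: lo=7, hi=7; data = 12 5 17 16 10 6 11 20 21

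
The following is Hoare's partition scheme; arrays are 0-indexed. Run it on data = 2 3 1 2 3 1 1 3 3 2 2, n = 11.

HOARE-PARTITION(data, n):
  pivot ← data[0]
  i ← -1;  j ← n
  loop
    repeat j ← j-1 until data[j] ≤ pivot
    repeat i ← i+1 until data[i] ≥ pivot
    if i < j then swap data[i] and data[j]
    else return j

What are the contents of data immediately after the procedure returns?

pivot = data[0] = 2; i = -1, j = 11
j→10 (data[10]=2≤2), i→0 (data[0]=2≥2); i<j, swap → 2 3 1 2 3 1 1 3 3 2 2
j→9 (data[9]=2≤2), i→1 (data[1]=3≥2); i<j, swap → 2 2 1 2 3 1 1 3 3 3 2
j→6 (data[6]=1≤2), i→3 (data[3]=2≥2); i<j, swap → 2 2 1 1 3 1 2 3 3 3 2
j→5 (data[5]=1≤2), i→4 (data[4]=3≥2); i<j, swap → 2 2 1 1 1 3 2 3 3 3 2
j→4, i→5; i≥j, return j=4. data = 2 2 1 1 1 3 2 3 3 3 2

2 2 1 1 1 3 2 3 3 3 2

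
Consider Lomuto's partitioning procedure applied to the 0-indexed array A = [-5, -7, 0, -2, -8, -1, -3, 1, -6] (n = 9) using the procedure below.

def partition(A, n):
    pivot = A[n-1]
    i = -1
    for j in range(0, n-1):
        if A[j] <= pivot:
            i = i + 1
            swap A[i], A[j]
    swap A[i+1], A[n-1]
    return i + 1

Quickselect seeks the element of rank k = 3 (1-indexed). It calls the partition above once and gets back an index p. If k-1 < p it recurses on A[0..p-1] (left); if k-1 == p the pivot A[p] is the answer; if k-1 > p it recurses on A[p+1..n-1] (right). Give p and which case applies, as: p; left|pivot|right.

pivot = A[8] = -6; i = -1
j=0: A[0]=-5 > -6 → no swap
j=1: A[1]=-7 ≤ -6 → i=0, swap A[0],A[1] → [-7, -5, 0, -2, -8, -1, -3, 1, -6]
j=2: A[2]=0 > -6 → no swap
j=3: A[3]=-2 > -6 → no swap
j=4: A[4]=-8 ≤ -6 → i=1, swap A[1],A[4] → [-7, -8, 0, -2, -5, -1, -3, 1, -6]
j=5: A[5]=-1 > -6 → no swap
j=6: A[6]=-3 > -6 → no swap
j=7: A[7]=1 > -6 → no swap
final swap A[2],A[8] → [-7, -8, -6, -2, -5, -1, -3, 1, 0]; return 2
p = 2; k-1 = 2 == 2 ⇒ pivot

2; pivot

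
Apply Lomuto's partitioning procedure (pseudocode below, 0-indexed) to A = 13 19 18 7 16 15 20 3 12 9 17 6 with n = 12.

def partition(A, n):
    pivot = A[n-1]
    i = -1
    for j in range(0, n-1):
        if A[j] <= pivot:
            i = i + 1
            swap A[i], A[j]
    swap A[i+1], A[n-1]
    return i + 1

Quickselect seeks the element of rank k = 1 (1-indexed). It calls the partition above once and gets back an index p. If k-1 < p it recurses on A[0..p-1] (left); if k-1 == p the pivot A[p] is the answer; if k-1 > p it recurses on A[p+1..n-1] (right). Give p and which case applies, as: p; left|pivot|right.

pivot=6, i=-1
j=0: 13>6, skip
j=1: 19>6, skip
j=2: 18>6, skip
j=3: 7>6, skip
j=4: 16>6, skip
j=5: 15>6, skip
j=6: 20>6, skip
j=7: 3≤6, i=0, swap(0,7) ⇒ 3 19 18 7 16 15 20 13 12 9 17 6
j=8: 12>6, skip
j=9: 9>6, skip
j=10: 17>6, skip
swap(1,11) ⇒ 3 6 18 7 16 15 20 13 12 9 17 19; return 1
p = 1; k-1 = 0 < 1 ⇒ left

1; left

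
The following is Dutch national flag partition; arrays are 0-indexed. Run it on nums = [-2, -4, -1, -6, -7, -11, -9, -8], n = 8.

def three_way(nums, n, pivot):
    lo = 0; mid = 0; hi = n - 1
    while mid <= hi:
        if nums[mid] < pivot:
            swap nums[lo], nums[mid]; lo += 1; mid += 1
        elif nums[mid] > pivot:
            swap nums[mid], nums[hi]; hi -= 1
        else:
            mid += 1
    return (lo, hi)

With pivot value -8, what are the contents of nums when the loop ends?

lo=0 mid=0 hi=7
-2>-8: swap(0,7), hi=6 ⇒ [-8, -4, -1, -6, -7, -11, -9, -2]
-8=-8: mid=1
-4>-8: swap(1,6), hi=5 ⇒ [-8, -9, -1, -6, -7, -11, -4, -2]
-9<-8: swap(0,1), lo=1 mid=2 ⇒ [-9, -8, -1, -6, -7, -11, -4, -2]
-1>-8: swap(2,5), hi=4 ⇒ [-9, -8, -11, -6, -7, -1, -4, -2]
-11<-8: swap(1,2), lo=2 mid=3 ⇒ [-9, -11, -8, -6, -7, -1, -4, -2]
-6>-8: swap(3,4), hi=3 ⇒ [-9, -11, -8, -7, -6, -1, -4, -2]
-7>-8: swap(3,3), hi=2 ⇒ [-9, -11, -8, -7, -6, -1, -4, -2]
done. lo=2 hi=2; nums=[-9, -11, -8, -7, -6, -1, -4, -2]

[-9, -11, -8, -7, -6, -1, -4, -2]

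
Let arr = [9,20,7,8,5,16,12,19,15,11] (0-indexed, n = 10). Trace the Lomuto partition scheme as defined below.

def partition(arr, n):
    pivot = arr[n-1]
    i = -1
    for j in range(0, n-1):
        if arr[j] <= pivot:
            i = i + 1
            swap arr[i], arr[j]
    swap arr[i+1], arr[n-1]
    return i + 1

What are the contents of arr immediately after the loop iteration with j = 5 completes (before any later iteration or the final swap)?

pivot=11, i=-1
j=0: 9≤11, i=0, swap(0,0) ⇒ [9,20,7,8,5,16,12,19,15,11]
j=1: 20>11, skip
j=2: 7≤11, i=1, swap(1,2) ⇒ [9,7,20,8,5,16,12,19,15,11]
j=3: 8≤11, i=2, swap(2,3) ⇒ [9,7,8,20,5,16,12,19,15,11]
j=4: 5≤11, i=3, swap(3,4) ⇒ [9,7,8,5,20,16,12,19,15,11]
j=5: 16>11, skip
(after j=5) arr = [9,7,8,5,20,16,12,19,15,11]

[9,7,8,5,20,16,12,19,15,11]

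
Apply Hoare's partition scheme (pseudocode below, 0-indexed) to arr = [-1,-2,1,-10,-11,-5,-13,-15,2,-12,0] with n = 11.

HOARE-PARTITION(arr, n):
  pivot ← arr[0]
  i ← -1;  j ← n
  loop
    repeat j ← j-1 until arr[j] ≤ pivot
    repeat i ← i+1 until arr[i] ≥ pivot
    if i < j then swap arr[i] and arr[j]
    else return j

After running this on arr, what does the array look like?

pivot = arr[0] = -1; i = -1, j = 11
j→9 (arr[9]=-12≤-1), i→0 (arr[0]=-1≥-1); i<j, swap → [-12,-2,1,-10,-11,-5,-13,-15,2,-1,0]
j→7 (arr[7]=-15≤-1), i→2 (arr[2]=1≥-1); i<j, swap → [-12,-2,-15,-10,-11,-5,-13,1,2,-1,0]
j→6, i→7; i≥j, return j=6. arr = [-12,-2,-15,-10,-11,-5,-13,1,2,-1,0]

[-12,-2,-15,-10,-11,-5,-13,1,2,-1,0]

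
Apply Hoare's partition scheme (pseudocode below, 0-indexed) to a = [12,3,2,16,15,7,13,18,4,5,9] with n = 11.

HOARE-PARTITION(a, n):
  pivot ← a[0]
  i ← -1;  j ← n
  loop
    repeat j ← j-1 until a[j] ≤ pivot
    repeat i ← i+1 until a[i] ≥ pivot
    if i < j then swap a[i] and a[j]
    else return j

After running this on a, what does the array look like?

[9,3,2,5,4,7,13,18,15,16,12]

pivot=12
j stops at 10 (9), i stops at 0 (12); swap ⇒ [9,3,2,16,15,7,13,18,4,5,12]
j stops at 9 (5), i stops at 3 (16); swap ⇒ [9,3,2,5,15,7,13,18,4,16,12]
j stops at 8 (4), i stops at 4 (15); swap ⇒ [9,3,2,5,4,7,13,18,15,16,12]
j stops at 5, i stops at 6; i≥j ⇒ return 5. a=[9,3,2,5,4,7,13,18,15,16,12]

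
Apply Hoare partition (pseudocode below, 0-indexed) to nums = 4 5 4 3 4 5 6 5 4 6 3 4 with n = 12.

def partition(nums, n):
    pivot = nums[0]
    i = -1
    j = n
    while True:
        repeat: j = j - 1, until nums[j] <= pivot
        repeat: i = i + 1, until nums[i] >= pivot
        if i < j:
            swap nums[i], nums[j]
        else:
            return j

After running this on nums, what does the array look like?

pivot=4
j stops at 11 (4), i stops at 0 (4); swap ⇒ 4 5 4 3 4 5 6 5 4 6 3 4
j stops at 10 (3), i stops at 1 (5); swap ⇒ 4 3 4 3 4 5 6 5 4 6 5 4
j stops at 8 (4), i stops at 2 (4); swap ⇒ 4 3 4 3 4 5 6 5 4 6 5 4
j stops at 4, i stops at 4; i≥j ⇒ return 4. nums=4 3 4 3 4 5 6 5 4 6 5 4

4 3 4 3 4 5 6 5 4 6 5 4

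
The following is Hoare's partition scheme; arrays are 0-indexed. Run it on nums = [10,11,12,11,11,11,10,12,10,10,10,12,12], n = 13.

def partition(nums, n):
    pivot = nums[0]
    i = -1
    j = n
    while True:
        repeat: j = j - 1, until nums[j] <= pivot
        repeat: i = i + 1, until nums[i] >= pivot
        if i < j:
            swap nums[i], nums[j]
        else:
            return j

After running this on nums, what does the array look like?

pivot=10
j stops at 10 (10), i stops at 0 (10); swap ⇒ [10,11,12,11,11,11,10,12,10,10,10,12,12]
j stops at 9 (10), i stops at 1 (11); swap ⇒ [10,10,12,11,11,11,10,12,10,11,10,12,12]
j stops at 8 (10), i stops at 2 (12); swap ⇒ [10,10,10,11,11,11,10,12,12,11,10,12,12]
j stops at 6 (10), i stops at 3 (11); swap ⇒ [10,10,10,10,11,11,11,12,12,11,10,12,12]
j stops at 3, i stops at 4; i≥j ⇒ return 3. nums=[10,10,10,10,11,11,11,12,12,11,10,12,12]

[10,10,10,10,11,11,11,12,12,11,10,12,12]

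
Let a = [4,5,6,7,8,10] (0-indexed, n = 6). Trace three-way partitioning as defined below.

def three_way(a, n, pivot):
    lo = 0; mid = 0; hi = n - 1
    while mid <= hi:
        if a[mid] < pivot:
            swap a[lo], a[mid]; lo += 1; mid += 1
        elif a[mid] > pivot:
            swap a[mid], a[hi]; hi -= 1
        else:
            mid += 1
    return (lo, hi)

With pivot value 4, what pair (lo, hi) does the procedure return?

(0, 0)

lo=0 mid=0 hi=5
4=4: mid=1
5>4: swap(1,5), hi=4 ⇒ [4,10,6,7,8,5]
10>4: swap(1,4), hi=3 ⇒ [4,8,6,7,10,5]
8>4: swap(1,3), hi=2 ⇒ [4,7,6,8,10,5]
7>4: swap(1,2), hi=1 ⇒ [4,6,7,8,10,5]
6>4: swap(1,1), hi=0 ⇒ [4,6,7,8,10,5]
done. lo=0 hi=0; a=[4,6,7,8,10,5]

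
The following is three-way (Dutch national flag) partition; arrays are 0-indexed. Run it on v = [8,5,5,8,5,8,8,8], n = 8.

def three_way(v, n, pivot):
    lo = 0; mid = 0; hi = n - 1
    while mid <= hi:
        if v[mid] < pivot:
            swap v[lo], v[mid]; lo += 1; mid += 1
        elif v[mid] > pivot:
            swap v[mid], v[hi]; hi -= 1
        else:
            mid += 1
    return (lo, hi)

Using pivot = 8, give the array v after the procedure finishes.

lo=0 mid=0 hi=7
8=8: mid=1
5<8: swap(0,1), lo=1 mid=2 ⇒ [5,8,5,8,5,8,8,8]
5<8: swap(1,2), lo=2 mid=3 ⇒ [5,5,8,8,5,8,8,8]
8=8: mid=4
5<8: swap(2,4), lo=3 mid=5 ⇒ [5,5,5,8,8,8,8,8]
8=8: mid=6
8=8: mid=7
8=8: mid=8
done. lo=3 hi=7; v=[5,5,5,8,8,8,8,8]

[5,5,5,8,8,8,8,8]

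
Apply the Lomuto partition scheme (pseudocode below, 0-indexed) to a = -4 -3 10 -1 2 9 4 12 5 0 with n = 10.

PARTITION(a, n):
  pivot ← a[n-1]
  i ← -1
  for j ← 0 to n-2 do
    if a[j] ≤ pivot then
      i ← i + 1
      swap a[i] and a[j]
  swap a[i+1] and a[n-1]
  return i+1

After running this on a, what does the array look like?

-4 -3 -1 0 2 9 4 12 5 10

pivot = a[9] = 0; i = -1
j=0: a[0]=-4 ≤ 0 → i=0, swap a[0],a[0] (no change) → -4 -3 10 -1 2 9 4 12 5 0
j=1: a[1]=-3 ≤ 0 → i=1, swap a[1],a[1] (no change) → -4 -3 10 -1 2 9 4 12 5 0
j=2: a[2]=10 > 0 → no swap
j=3: a[3]=-1 ≤ 0 → i=2, swap a[2],a[3] → -4 -3 -1 10 2 9 4 12 5 0
j=4: a[4]=2 > 0 → no swap
j=5: a[5]=9 > 0 → no swap
j=6: a[6]=4 > 0 → no swap
j=7: a[7]=12 > 0 → no swap
j=8: a[8]=5 > 0 → no swap
final swap a[3],a[9] → -4 -3 -1 0 2 9 4 12 5 10; return 3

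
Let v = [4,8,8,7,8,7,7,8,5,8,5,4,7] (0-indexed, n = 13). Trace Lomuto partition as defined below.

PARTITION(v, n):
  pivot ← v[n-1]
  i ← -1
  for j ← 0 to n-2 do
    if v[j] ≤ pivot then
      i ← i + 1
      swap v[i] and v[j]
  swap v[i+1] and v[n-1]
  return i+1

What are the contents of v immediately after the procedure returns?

pivot=7, i=-1
j=0: 4≤7, i=0, swap(0,0) ⇒ [4,8,8,7,8,7,7,8,5,8,5,4,7]
j=1: 8>7, skip
j=2: 8>7, skip
j=3: 7≤7, i=1, swap(1,3) ⇒ [4,7,8,8,8,7,7,8,5,8,5,4,7]
j=4: 8>7, skip
j=5: 7≤7, i=2, swap(2,5) ⇒ [4,7,7,8,8,8,7,8,5,8,5,4,7]
j=6: 7≤7, i=3, swap(3,6) ⇒ [4,7,7,7,8,8,8,8,5,8,5,4,7]
j=7: 8>7, skip
j=8: 5≤7, i=4, swap(4,8) ⇒ [4,7,7,7,5,8,8,8,8,8,5,4,7]
j=9: 8>7, skip
j=10: 5≤7, i=5, swap(5,10) ⇒ [4,7,7,7,5,5,8,8,8,8,8,4,7]
j=11: 4≤7, i=6, swap(6,11) ⇒ [4,7,7,7,5,5,4,8,8,8,8,8,7]
swap(7,12) ⇒ [4,7,7,7,5,5,4,7,8,8,8,8,8]; return 7

[4,7,7,7,5,5,4,7,8,8,8,8,8]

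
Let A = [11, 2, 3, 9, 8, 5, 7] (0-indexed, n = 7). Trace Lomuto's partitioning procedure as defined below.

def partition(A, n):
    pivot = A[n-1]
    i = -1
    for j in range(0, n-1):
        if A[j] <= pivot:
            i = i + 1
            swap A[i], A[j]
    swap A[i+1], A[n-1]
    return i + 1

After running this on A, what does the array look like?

pivot=7, i=-1
j=0: 11>7, skip
j=1: 2≤7, i=0, swap(0,1) ⇒ [2, 11, 3, 9, 8, 5, 7]
j=2: 3≤7, i=1, swap(1,2) ⇒ [2, 3, 11, 9, 8, 5, 7]
j=3: 9>7, skip
j=4: 8>7, skip
j=5: 5≤7, i=2, swap(2,5) ⇒ [2, 3, 5, 9, 8, 11, 7]
swap(3,6) ⇒ [2, 3, 5, 7, 8, 11, 9]; return 3

[2, 3, 5, 7, 8, 11, 9]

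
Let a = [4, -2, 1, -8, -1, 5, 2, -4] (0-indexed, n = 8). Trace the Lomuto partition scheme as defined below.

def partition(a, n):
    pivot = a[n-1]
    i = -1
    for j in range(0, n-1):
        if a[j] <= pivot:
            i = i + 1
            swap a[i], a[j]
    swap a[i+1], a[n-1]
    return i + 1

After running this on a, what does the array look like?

[-8, -4, 1, 4, -1, 5, 2, -2]

pivot = a[7] = -4; i = -1
j=0: a[0]=4 > -4 → no swap
j=1: a[1]=-2 > -4 → no swap
j=2: a[2]=1 > -4 → no swap
j=3: a[3]=-8 ≤ -4 → i=0, swap a[0],a[3] → [-8, -2, 1, 4, -1, 5, 2, -4]
j=4: a[4]=-1 > -4 → no swap
j=5: a[5]=5 > -4 → no swap
j=6: a[6]=2 > -4 → no swap
final swap a[1],a[7] → [-8, -4, 1, 4, -1, 5, 2, -2]; return 1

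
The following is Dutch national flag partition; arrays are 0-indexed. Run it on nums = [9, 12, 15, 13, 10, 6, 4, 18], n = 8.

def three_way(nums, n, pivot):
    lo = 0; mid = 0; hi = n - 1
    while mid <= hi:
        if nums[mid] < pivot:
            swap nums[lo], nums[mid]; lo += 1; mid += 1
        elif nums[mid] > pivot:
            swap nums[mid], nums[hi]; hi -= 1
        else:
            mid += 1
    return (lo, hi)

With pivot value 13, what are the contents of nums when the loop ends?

lo=0 mid=0 hi=7
9<13: swap(0,0), lo=1 mid=1 ⇒ [9, 12, 15, 13, 10, 6, 4, 18]
12<13: swap(1,1), lo=2 mid=2 ⇒ [9, 12, 15, 13, 10, 6, 4, 18]
15>13: swap(2,7), hi=6 ⇒ [9, 12, 18, 13, 10, 6, 4, 15]
18>13: swap(2,6), hi=5 ⇒ [9, 12, 4, 13, 10, 6, 18, 15]
4<13: swap(2,2), lo=3 mid=3 ⇒ [9, 12, 4, 13, 10, 6, 18, 15]
13=13: mid=4
10<13: swap(3,4), lo=4 mid=5 ⇒ [9, 12, 4, 10, 13, 6, 18, 15]
6<13: swap(4,5), lo=5 mid=6 ⇒ [9, 12, 4, 10, 6, 13, 18, 15]
done. lo=5 hi=5; nums=[9, 12, 4, 10, 6, 13, 18, 15]

[9, 12, 4, 10, 6, 13, 18, 15]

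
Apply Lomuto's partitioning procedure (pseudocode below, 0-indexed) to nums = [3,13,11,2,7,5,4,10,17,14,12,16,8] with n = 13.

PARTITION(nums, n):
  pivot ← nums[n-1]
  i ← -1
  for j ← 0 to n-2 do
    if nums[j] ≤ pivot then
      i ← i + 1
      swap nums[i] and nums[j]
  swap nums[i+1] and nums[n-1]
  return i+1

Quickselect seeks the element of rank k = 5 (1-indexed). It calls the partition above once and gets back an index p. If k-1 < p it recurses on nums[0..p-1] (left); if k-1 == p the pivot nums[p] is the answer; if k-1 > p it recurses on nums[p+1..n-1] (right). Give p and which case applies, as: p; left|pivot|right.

pivot=8, i=-1
j=0: 3≤8, i=0, swap(0,0) ⇒ [3,13,11,2,7,5,4,10,17,14,12,16,8]
j=1: 13>8, skip
j=2: 11>8, skip
j=3: 2≤8, i=1, swap(1,3) ⇒ [3,2,11,13,7,5,4,10,17,14,12,16,8]
j=4: 7≤8, i=2, swap(2,4) ⇒ [3,2,7,13,11,5,4,10,17,14,12,16,8]
j=5: 5≤8, i=3, swap(3,5) ⇒ [3,2,7,5,11,13,4,10,17,14,12,16,8]
j=6: 4≤8, i=4, swap(4,6) ⇒ [3,2,7,5,4,13,11,10,17,14,12,16,8]
j=7: 10>8, skip
j=8: 17>8, skip
j=9: 14>8, skip
j=10: 12>8, skip
j=11: 16>8, skip
swap(5,12) ⇒ [3,2,7,5,4,8,11,10,17,14,12,16,13]; return 5
p = 5; k-1 = 4 < 5 ⇒ left

5; left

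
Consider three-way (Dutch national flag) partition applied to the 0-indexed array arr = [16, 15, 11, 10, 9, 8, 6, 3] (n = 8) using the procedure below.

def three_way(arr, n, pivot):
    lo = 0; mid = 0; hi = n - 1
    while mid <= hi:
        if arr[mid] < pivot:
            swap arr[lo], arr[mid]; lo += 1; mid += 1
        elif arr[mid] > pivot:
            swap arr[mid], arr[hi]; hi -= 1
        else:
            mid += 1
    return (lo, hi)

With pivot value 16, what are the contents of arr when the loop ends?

lo=0 mid=0 hi=7
16=16: mid=1
15<16: swap(0,1), lo=1 mid=2 ⇒ [15, 16, 11, 10, 9, 8, 6, 3]
11<16: swap(1,2), lo=2 mid=3 ⇒ [15, 11, 16, 10, 9, 8, 6, 3]
10<16: swap(2,3), lo=3 mid=4 ⇒ [15, 11, 10, 16, 9, 8, 6, 3]
9<16: swap(3,4), lo=4 mid=5 ⇒ [15, 11, 10, 9, 16, 8, 6, 3]
8<16: swap(4,5), lo=5 mid=6 ⇒ [15, 11, 10, 9, 8, 16, 6, 3]
6<16: swap(5,6), lo=6 mid=7 ⇒ [15, 11, 10, 9, 8, 6, 16, 3]
3<16: swap(6,7), lo=7 mid=8 ⇒ [15, 11, 10, 9, 8, 6, 3, 16]
done. lo=7 hi=7; arr=[15, 11, 10, 9, 8, 6, 3, 16]

[15, 11, 10, 9, 8, 6, 3, 16]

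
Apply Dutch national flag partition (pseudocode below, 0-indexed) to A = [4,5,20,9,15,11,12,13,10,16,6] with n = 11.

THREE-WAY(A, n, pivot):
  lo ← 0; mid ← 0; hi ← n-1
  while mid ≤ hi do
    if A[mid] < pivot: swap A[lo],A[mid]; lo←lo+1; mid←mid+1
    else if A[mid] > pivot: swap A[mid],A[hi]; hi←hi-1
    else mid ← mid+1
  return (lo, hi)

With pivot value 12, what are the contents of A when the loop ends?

[4,5,6,9,10,11,12,13,16,15,20]

lo=0 mid=0 hi=10
4<12: swap(0,0), lo=1 mid=1 ⇒ [4,5,20,9,15,11,12,13,10,16,6]
5<12: swap(1,1), lo=2 mid=2 ⇒ [4,5,20,9,15,11,12,13,10,16,6]
20>12: swap(2,10), hi=9 ⇒ [4,5,6,9,15,11,12,13,10,16,20]
6<12: swap(2,2), lo=3 mid=3 ⇒ [4,5,6,9,15,11,12,13,10,16,20]
9<12: swap(3,3), lo=4 mid=4 ⇒ [4,5,6,9,15,11,12,13,10,16,20]
15>12: swap(4,9), hi=8 ⇒ [4,5,6,9,16,11,12,13,10,15,20]
16>12: swap(4,8), hi=7 ⇒ [4,5,6,9,10,11,12,13,16,15,20]
10<12: swap(4,4), lo=5 mid=5 ⇒ [4,5,6,9,10,11,12,13,16,15,20]
11<12: swap(5,5), lo=6 mid=6 ⇒ [4,5,6,9,10,11,12,13,16,15,20]
12=12: mid=7
13>12: swap(7,7), hi=6 ⇒ [4,5,6,9,10,11,12,13,16,15,20]
done. lo=6 hi=6; A=[4,5,6,9,10,11,12,13,16,15,20]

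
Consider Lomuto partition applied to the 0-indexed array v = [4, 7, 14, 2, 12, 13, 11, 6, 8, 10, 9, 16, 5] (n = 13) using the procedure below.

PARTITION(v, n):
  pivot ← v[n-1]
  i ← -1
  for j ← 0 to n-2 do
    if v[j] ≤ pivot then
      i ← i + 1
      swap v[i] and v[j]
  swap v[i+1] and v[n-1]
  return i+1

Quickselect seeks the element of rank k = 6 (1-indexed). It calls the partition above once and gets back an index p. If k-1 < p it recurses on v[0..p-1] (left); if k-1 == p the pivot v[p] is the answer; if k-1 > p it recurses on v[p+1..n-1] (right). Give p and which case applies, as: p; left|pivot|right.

2; right

pivot = v[12] = 5; i = -1
j=0: v[0]=4 ≤ 5 → i=0, swap v[0],v[0] (no change) → [4, 7, 14, 2, 12, 13, 11, 6, 8, 10, 9, 16, 5]
j=1: v[1]=7 > 5 → no swap
j=2: v[2]=14 > 5 → no swap
j=3: v[3]=2 ≤ 5 → i=1, swap v[1],v[3] → [4, 2, 14, 7, 12, 13, 11, 6, 8, 10, 9, 16, 5]
j=4: v[4]=12 > 5 → no swap
j=5: v[5]=13 > 5 → no swap
j=6: v[6]=11 > 5 → no swap
j=7: v[7]=6 > 5 → no swap
j=8: v[8]=8 > 5 → no swap
j=9: v[9]=10 > 5 → no swap
j=10: v[10]=9 > 5 → no swap
j=11: v[11]=16 > 5 → no swap
final swap v[2],v[12] → [4, 2, 5, 7, 12, 13, 11, 6, 8, 10, 9, 16, 14]; return 2
p = 2; k-1 = 5 > 2 ⇒ right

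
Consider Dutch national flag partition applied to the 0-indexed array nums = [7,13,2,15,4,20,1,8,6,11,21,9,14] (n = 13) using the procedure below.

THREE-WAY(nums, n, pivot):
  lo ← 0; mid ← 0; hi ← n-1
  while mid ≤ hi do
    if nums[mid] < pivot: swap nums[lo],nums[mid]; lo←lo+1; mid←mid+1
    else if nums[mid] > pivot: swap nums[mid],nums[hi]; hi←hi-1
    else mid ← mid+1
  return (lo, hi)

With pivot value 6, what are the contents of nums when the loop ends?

lo=0 mid=0 hi=12
7>6: swap(0,12), hi=11 ⇒ [14,13,2,15,4,20,1,8,6,11,21,9,7]
14>6: swap(0,11), hi=10 ⇒ [9,13,2,15,4,20,1,8,6,11,21,14,7]
9>6: swap(0,10), hi=9 ⇒ [21,13,2,15,4,20,1,8,6,11,9,14,7]
21>6: swap(0,9), hi=8 ⇒ [11,13,2,15,4,20,1,8,6,21,9,14,7]
11>6: swap(0,8), hi=7 ⇒ [6,13,2,15,4,20,1,8,11,21,9,14,7]
6=6: mid=1
13>6: swap(1,7), hi=6 ⇒ [6,8,2,15,4,20,1,13,11,21,9,14,7]
8>6: swap(1,6), hi=5 ⇒ [6,1,2,15,4,20,8,13,11,21,9,14,7]
1<6: swap(0,1), lo=1 mid=2 ⇒ [1,6,2,15,4,20,8,13,11,21,9,14,7]
2<6: swap(1,2), lo=2 mid=3 ⇒ [1,2,6,15,4,20,8,13,11,21,9,14,7]
15>6: swap(3,5), hi=4 ⇒ [1,2,6,20,4,15,8,13,11,21,9,14,7]
20>6: swap(3,4), hi=3 ⇒ [1,2,6,4,20,15,8,13,11,21,9,14,7]
4<6: swap(2,3), lo=3 mid=4 ⇒ [1,2,4,6,20,15,8,13,11,21,9,14,7]
done. lo=3 hi=3; nums=[1,2,4,6,20,15,8,13,11,21,9,14,7]

[1,2,4,6,20,15,8,13,11,21,9,14,7]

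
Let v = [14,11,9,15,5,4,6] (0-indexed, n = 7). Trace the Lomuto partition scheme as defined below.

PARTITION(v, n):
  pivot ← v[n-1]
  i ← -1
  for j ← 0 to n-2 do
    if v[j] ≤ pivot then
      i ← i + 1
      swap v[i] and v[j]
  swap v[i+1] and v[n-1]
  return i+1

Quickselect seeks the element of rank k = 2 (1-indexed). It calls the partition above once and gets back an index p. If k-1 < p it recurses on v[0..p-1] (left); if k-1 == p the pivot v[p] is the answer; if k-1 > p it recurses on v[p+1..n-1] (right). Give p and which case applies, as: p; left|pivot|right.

2; left

pivot = v[6] = 6; i = -1
j=0: v[0]=14 > 6 → no swap
j=1: v[1]=11 > 6 → no swap
j=2: v[2]=9 > 6 → no swap
j=3: v[3]=15 > 6 → no swap
j=4: v[4]=5 ≤ 6 → i=0, swap v[0],v[4] → [5,11,9,15,14,4,6]
j=5: v[5]=4 ≤ 6 → i=1, swap v[1],v[5] → [5,4,9,15,14,11,6]
final swap v[2],v[6] → [5,4,6,15,14,11,9]; return 2
p = 2; k-1 = 1 < 2 ⇒ left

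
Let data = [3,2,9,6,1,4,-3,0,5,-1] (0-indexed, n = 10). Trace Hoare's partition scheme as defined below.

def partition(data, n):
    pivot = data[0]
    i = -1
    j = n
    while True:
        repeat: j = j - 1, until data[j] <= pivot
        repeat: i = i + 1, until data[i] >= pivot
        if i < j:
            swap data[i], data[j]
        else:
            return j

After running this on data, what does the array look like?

pivot = data[0] = 3; i = -1, j = 10
j→9 (data[9]=-1≤3), i→0 (data[0]=3≥3); i<j, swap → [-1,2,9,6,1,4,-3,0,5,3]
j→7 (data[7]=0≤3), i→2 (data[2]=9≥3); i<j, swap → [-1,2,0,6,1,4,-3,9,5,3]
j→6 (data[6]=-3≤3), i→3 (data[3]=6≥3); i<j, swap → [-1,2,0,-3,1,4,6,9,5,3]
j→4, i→5; i≥j, return j=4. data = [-1,2,0,-3,1,4,6,9,5,3]

[-1,2,0,-3,1,4,6,9,5,3]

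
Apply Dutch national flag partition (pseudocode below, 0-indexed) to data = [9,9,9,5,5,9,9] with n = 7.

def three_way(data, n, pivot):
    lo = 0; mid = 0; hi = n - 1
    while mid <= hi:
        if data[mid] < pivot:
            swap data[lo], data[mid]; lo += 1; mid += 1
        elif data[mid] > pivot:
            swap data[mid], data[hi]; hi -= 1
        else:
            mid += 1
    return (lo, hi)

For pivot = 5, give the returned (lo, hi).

(0, 1)

pivot = 5; lo=0, mid=0, hi=6
data[mid]=9>5: swap data[0],data[6]; hi=5 → [9,9,9,5,5,9,9]
data[mid]=9>5: swap data[0],data[5]; hi=4 → [9,9,9,5,5,9,9]
data[mid]=9>5: swap data[0],data[4]; hi=3 → [5,9,9,5,9,9,9]
data[mid]=5=5: mid=1
data[mid]=9>5: swap data[1],data[3]; hi=2 → [5,5,9,9,9,9,9]
data[mid]=5=5: mid=2
data[mid]=9>5: swap data[2],data[2]; hi=1 → [5,5,9,9,9,9,9]
end: lo=0, hi=1; data = [5,5,9,9,9,9,9]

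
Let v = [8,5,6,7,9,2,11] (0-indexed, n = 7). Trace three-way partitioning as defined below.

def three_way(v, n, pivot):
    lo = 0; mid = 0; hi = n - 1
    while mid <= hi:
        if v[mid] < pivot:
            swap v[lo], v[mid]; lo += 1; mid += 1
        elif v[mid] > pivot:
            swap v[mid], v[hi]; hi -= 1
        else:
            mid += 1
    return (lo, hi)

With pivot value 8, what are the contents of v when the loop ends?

[5,6,7,2,8,11,9]

lo=0 mid=0 hi=6
8=8: mid=1
5<8: swap(0,1), lo=1 mid=2 ⇒ [5,8,6,7,9,2,11]
6<8: swap(1,2), lo=2 mid=3 ⇒ [5,6,8,7,9,2,11]
7<8: swap(2,3), lo=3 mid=4 ⇒ [5,6,7,8,9,2,11]
9>8: swap(4,6), hi=5 ⇒ [5,6,7,8,11,2,9]
11>8: swap(4,5), hi=4 ⇒ [5,6,7,8,2,11,9]
2<8: swap(3,4), lo=4 mid=5 ⇒ [5,6,7,2,8,11,9]
done. lo=4 hi=4; v=[5,6,7,2,8,11,9]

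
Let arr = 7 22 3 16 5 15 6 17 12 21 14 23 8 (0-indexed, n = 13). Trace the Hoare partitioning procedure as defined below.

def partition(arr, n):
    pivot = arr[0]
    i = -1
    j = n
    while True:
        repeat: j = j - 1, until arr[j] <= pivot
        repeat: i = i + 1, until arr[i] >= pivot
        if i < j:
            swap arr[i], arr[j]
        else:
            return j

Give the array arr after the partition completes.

6 5 3 16 22 15 7 17 12 21 14 23 8

pivot = arr[0] = 7; i = -1, j = 13
j→6 (arr[6]=6≤7), i→0 (arr[0]=7≥7); i<j, swap → 6 22 3 16 5 15 7 17 12 21 14 23 8
j→4 (arr[4]=5≤7), i→1 (arr[1]=22≥7); i<j, swap → 6 5 3 16 22 15 7 17 12 21 14 23 8
j→2, i→3; i≥j, return j=2. arr = 6 5 3 16 22 15 7 17 12 21 14 23 8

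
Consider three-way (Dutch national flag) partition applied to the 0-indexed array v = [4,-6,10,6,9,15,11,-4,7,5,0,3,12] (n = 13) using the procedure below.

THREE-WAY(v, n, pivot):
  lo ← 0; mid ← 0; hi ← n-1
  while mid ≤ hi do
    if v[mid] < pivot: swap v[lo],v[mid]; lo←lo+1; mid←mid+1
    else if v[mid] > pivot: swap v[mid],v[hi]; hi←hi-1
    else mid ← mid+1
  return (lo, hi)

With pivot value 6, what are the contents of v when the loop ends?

[4,-6,3,0,5,-4,6,7,11,15,9,12,10]

lo=0 mid=0 hi=12
4<6: swap(0,0), lo=1 mid=1 ⇒ [4,-6,10,6,9,15,11,-4,7,5,0,3,12]
-6<6: swap(1,1), lo=2 mid=2 ⇒ [4,-6,10,6,9,15,11,-4,7,5,0,3,12]
10>6: swap(2,12), hi=11 ⇒ [4,-6,12,6,9,15,11,-4,7,5,0,3,10]
12>6: swap(2,11), hi=10 ⇒ [4,-6,3,6,9,15,11,-4,7,5,0,12,10]
3<6: swap(2,2), lo=3 mid=3 ⇒ [4,-6,3,6,9,15,11,-4,7,5,0,12,10]
6=6: mid=4
9>6: swap(4,10), hi=9 ⇒ [4,-6,3,6,0,15,11,-4,7,5,9,12,10]
0<6: swap(3,4), lo=4 mid=5 ⇒ [4,-6,3,0,6,15,11,-4,7,5,9,12,10]
15>6: swap(5,9), hi=8 ⇒ [4,-6,3,0,6,5,11,-4,7,15,9,12,10]
5<6: swap(4,5), lo=5 mid=6 ⇒ [4,-6,3,0,5,6,11,-4,7,15,9,12,10]
11>6: swap(6,8), hi=7 ⇒ [4,-6,3,0,5,6,7,-4,11,15,9,12,10]
7>6: swap(6,7), hi=6 ⇒ [4,-6,3,0,5,6,-4,7,11,15,9,12,10]
-4<6: swap(5,6), lo=6 mid=7 ⇒ [4,-6,3,0,5,-4,6,7,11,15,9,12,10]
done. lo=6 hi=6; v=[4,-6,3,0,5,-4,6,7,11,15,9,12,10]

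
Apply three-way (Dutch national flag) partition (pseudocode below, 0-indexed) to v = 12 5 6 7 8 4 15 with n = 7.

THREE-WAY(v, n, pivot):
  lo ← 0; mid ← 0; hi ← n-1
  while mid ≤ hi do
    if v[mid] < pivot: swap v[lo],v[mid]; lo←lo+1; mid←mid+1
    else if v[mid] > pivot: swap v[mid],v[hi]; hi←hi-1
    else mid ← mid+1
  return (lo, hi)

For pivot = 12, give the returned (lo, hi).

(5, 5)

pivot = 12; lo=0, mid=0, hi=6
v[mid]=12=12: mid=1
v[mid]=5<12: swap v[0],v[1]; lo=1,mid=2 → 5 12 6 7 8 4 15
v[mid]=6<12: swap v[1],v[2]; lo=2,mid=3 → 5 6 12 7 8 4 15
v[mid]=7<12: swap v[2],v[3]; lo=3,mid=4 → 5 6 7 12 8 4 15
v[mid]=8<12: swap v[3],v[4]; lo=4,mid=5 → 5 6 7 8 12 4 15
v[mid]=4<12: swap v[4],v[5]; lo=5,mid=6 → 5 6 7 8 4 12 15
v[mid]=15>12: swap v[6],v[6]; hi=5 → 5 6 7 8 4 12 15
end: lo=5, hi=5; v = 5 6 7 8 4 12 15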